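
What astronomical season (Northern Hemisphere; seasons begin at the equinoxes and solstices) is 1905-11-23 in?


Date: November 23
Astronomical Autumn (approx.; exact equinox/solstice day varies by year): September 22 to December 20
November 23 falls within the Autumn window

Autumn


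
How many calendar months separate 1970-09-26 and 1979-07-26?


From September 1970 to July 1979
9 years * 12 = 108 months, minus 2 months = 106

106 months


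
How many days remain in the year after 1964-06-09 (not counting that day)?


Day of year: 161 of 366
Remaining = 366 - 161

205 days


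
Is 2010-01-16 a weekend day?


Anchor: Jan 1, 2010. With p = 2010 - 1 = 2009: (p + p//4 - p//100 + p//400) mod 7 = (2009 + 502 - 20 + 5) mod 7 = 2496 mod 7 = 4 -> Friday (Mon=0 ... Sun=6)
Day of year: 16; offset = 15
Weekday index = (4 + 15) mod 7 = 5 -> Saturday
Weekend days: Saturday, Sunday

Yes


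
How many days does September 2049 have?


September 2049

30 days


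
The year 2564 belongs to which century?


Century = (year - 1) // 100 + 1
= (2564 - 1) // 100 + 1
= 2563 // 100 + 1
= 25 + 1

26th century


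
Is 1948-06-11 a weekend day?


Anchor: Jan 1, 1948. With p = 1948 - 1 = 1947: (p + p//4 - p//100 + p//400) mod 7 = (1947 + 486 - 19 + 4) mod 7 = 2418 mod 7 = 3 -> Thursday (Mon=0 ... Sun=6)
Day of year: 163; offset = 162
Weekday index = (3 + 162) mod 7 = 4 -> Friday
Weekend days: Saturday, Sunday

No


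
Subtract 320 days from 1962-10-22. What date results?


Start: 1962-10-22, subtract 320 days
Back 22 days from October 22 reaches September 30, 1962 -> 298 left
September 1962 has 30 days -> back to August 31, 1962 -> 268 left
August 1962 has 31 days -> back to July 31, 1962 -> 237 left
July 1962 has 31 days -> back to June 30, 1962 -> 206 left
June 1962 has 30 days -> back to May 31, 1962 -> 176 left
May 1962 has 31 days -> back to April 30, 1962 -> 145 left
April 1962 has 30 days -> back to March 31, 1962 -> 115 left
March 1962 has 31 days -> back to February 28, 1962 -> 84 left
February 1962 has 28 days -> back to January 31, 1962 -> 56 left
January 1962 has 31 days -> back to December 31, 1961 -> 25 left
December 1961: 31 - 25 = 6 -> lands on December 6

Result: 1961-12-06


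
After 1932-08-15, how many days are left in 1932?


Day of year: 228 of 366
Remaining = 366 - 228

138 days


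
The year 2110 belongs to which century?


Century = (year - 1) // 100 + 1
= (2110 - 1) // 100 + 1
= 2109 // 100 + 1
= 21 + 1

22nd century


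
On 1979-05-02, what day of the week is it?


Date: May 2, 1979
Anchor: Jan 1, 1979. With p = 1979 - 1 = 1978: (p + p//4 - p//100 + p//400) mod 7 = (1978 + 494 - 19 + 4) mod 7 = 2457 mod 7 = 0 -> Monday (Mon=0 ... Sun=6)
Days before May (Jan-Apr): 120; offset = 120 + 2 - 1 = 121
Weekday index = (0 + 121) mod 7 = 2

Day of the week: Wednesday


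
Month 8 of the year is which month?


Month 8 of 12

August


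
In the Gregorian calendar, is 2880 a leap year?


Gregorian leap year rule: divisible by 4, but not by 100, unless also by 400.
2880 is divisible by 4 but not 100 -> leap year

Yes


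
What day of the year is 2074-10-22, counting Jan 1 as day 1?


Date: October 22, 2074
Days in months 1 through 9: 273
Plus 22 days in October

Day of year: 295


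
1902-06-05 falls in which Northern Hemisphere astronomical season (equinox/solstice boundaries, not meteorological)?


Date: June 5
Astronomical Spring (approx.; exact equinox/solstice day varies by year): March 20 to June 20
June 5 falls within the Spring window

Spring


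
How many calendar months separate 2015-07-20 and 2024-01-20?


From July 2015 to January 2024
9 years * 12 = 108 months, minus 6 months = 102

102 months


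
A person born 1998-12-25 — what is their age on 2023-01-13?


Birth: 1998-12-25
Reference: 2023-01-13
Year difference: 2023 - 1998 = 25
Birthday not yet reached in 2023, subtract 1

24 years old


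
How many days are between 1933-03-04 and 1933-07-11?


From 1933-03-04 to 1933-07-11
1933-03-04: days before March = 31 + 28 = 59 (1933 is not a leap year); day of year = 59 + 4 = 63
1933-07-11: days before July = 31 + 28 + 31 + 30 + 31 + 30 = 181 (1933 is not a leap year); day of year = 181 + 11 = 192
Same year: 192 - 63 = 129

129 days


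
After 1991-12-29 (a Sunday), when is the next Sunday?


Current: Sunday
Target: Sunday
Days ahead: 7

Next Sunday: 1992-01-05


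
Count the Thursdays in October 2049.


October 2049 has 31 days
Anchor: Jan 1, 2049. With p = 2049 - 1 = 2048: (p + p//4 - p//100 + p//400) mod 7 = (2048 + 512 - 20 + 5) mod 7 = 2545 mod 7 = 4 -> Friday (Mon=0 ... Sun=6)
Days before October (Jan-Sep): 273; October 1 index = (4 + 273) mod 7 = 4 -> Friday
First Thursday is October 7
Thursdays: 7, 14, 21, 28

4 Thursdays


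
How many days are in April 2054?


April 2054

30 days


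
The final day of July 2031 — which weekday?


July 2031 has 31 days
Anchor: Jan 1, 2031. With p = 2031 - 1 = 2030: (p + p//4 - p//100 + p//400) mod 7 = (2030 + 507 - 20 + 5) mod 7 = 2522 mod 7 = 2 -> Wednesday (Mon=0 ... Sun=6)
Days before July (Jan-Jun): 181; July 1 index = (2 + 181) mod 7 = 1 -> Tuesday
Last day offset: 31 - 1 = 30 days
Weekday index = (1 + 30) mod 7 = 3

Thursday, July 31


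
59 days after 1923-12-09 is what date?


Start: 1923-12-09, add 59 days
December 1923 has 31 days: 31 - 9 = 22 days to December 31 -> 37 left
January 1924 has 31 days -> 6 left
February 1924: 6 <= 29 -> lands on February 6

Result: 1924-02-06


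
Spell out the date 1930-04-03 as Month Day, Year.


ISO 1930-04-03 parses as year=1930, month=04, day=03
Month 4 -> April

April 3, 1930


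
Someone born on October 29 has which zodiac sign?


Date: October 29
Conventional tropical zodiac dates: Scorpio from October 23 onward; Sagittarius starts November 22
October 29 falls within the Scorpio range

Scorpio


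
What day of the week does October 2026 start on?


Target: October 1, 2026
Anchor: Jan 1, 2026. With p = 2026 - 1 = 2025: (p + p//4 - p//100 + p//400) mod 7 = (2025 + 506 - 20 + 5) mod 7 = 2516 mod 7 = 3 -> Thursday (Mon=0 ... Sun=6)
Days before October (Jan-Sep): 273 days
Weekday index = (3 + 273) mod 7 = 3

Thursday


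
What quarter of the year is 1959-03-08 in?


Month: March (month 3)
Q1: Jan-Mar, Q2: Apr-Jun, Q3: Jul-Sep, Q4: Oct-Dec

Q1


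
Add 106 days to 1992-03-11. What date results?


Start: 1992-03-11, add 106 days
March 1992 has 31 days: 31 - 11 = 20 days to March 31 -> 86 left
April 1992 has 30 days -> 56 left
May 1992 has 31 days -> 25 left
June 1992: 25 <= 30 -> lands on June 25

Result: 1992-06-25


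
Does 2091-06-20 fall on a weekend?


Anchor: Jan 1, 2091. With p = 2091 - 1 = 2090: (p + p//4 - p//100 + p//400) mod 7 = (2090 + 522 - 20 + 5) mod 7 = 2597 mod 7 = 0 -> Monday (Mon=0 ... Sun=6)
Day of year: 171; offset = 170
Weekday index = (0 + 170) mod 7 = 2 -> Wednesday
Weekend days: Saturday, Sunday

No


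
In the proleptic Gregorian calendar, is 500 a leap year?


Gregorian leap year rule: divisible by 4, but not by 100, unless also by 400.
500 is divisible by 100 but not 400 -> not a leap year

No


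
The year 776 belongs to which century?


Century = (year - 1) // 100 + 1
= (776 - 1) // 100 + 1
= 775 // 100 + 1
= 7 + 1

8th century


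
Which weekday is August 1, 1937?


Target: August 1, 1937
Anchor: Jan 1, 1937. With p = 1937 - 1 = 1936: (p + p//4 - p//100 + p//400) mod 7 = (1936 + 484 - 19 + 4) mod 7 = 2405 mod 7 = 4 -> Friday (Mon=0 ... Sun=6)
Days before August (Jan-Jul): 212 days
Weekday index = (4 + 212) mod 7 = 6

Sunday


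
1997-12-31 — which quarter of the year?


Month: December (month 12)
Q1: Jan-Mar, Q2: Apr-Jun, Q3: Jul-Sep, Q4: Oct-Dec

Q4


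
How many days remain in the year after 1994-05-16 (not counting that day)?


Day of year: 136 of 365
Remaining = 365 - 136

229 days


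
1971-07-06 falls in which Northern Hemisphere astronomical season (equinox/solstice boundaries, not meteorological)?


Date: July 6
Astronomical Summer (approx.; exact equinox/solstice day varies by year): June 21 to September 21
July 6 falls within the Summer window

Summer


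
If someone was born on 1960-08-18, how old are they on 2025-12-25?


Birth: 1960-08-18
Reference: 2025-12-25
Year difference: 2025 - 1960 = 65

65 years old


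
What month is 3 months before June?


June is month 6
6 - 3 = 3

March


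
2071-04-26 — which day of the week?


Date: April 26, 2071
Anchor: Jan 1, 2071. With p = 2071 - 1 = 2070: (p + p//4 - p//100 + p//400) mod 7 = (2070 + 517 - 20 + 5) mod 7 = 2572 mod 7 = 3 -> Thursday (Mon=0 ... Sun=6)
Days before April (Jan-Mar): 90; offset = 90 + 26 - 1 = 115
Weekday index = (3 + 115) mod 7 = 6

Day of the week: Sunday


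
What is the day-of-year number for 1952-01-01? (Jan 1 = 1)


Date: January 1, 1952
No months before January
Plus 1 days in January

Day of year: 1


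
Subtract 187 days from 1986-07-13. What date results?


Start: 1986-07-13, subtract 187 days
Back 13 days from July 13 reaches June 30, 1986 -> 174 left
June 1986 has 30 days -> back to May 31, 1986 -> 144 left
May 1986 has 31 days -> back to April 30, 1986 -> 113 left
April 1986 has 30 days -> back to March 31, 1986 -> 83 left
March 1986 has 31 days -> back to February 28, 1986 -> 52 left
February 1986 has 28 days -> back to January 31, 1986 -> 24 left
January 1986: 31 - 24 = 7 -> lands on January 7

Result: 1986-01-07


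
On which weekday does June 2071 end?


June 2071 has 30 days
Anchor: Jan 1, 2071. With p = 2071 - 1 = 2070: (p + p//4 - p//100 + p//400) mod 7 = (2070 + 517 - 20 + 5) mod 7 = 2572 mod 7 = 3 -> Thursday (Mon=0 ... Sun=6)
Days before June (Jan-May): 151; June 1 index = (3 + 151) mod 7 = 0 -> Monday
Last day offset: 30 - 1 = 29 days
Weekday index = (0 + 29) mod 7 = 1

Tuesday, June 30


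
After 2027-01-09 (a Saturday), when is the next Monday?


Current: Saturday
Target: Monday
Days ahead: 2

Next Monday: 2027-01-11


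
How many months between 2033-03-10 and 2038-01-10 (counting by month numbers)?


From March 2033 to January 2038
5 years * 12 = 60 months, minus 2 months = 58

58 months


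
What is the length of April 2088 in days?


April 2088

30 days


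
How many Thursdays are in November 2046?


November 2046 has 30 days
Anchor: Jan 1, 2046. With p = 2046 - 1 = 2045: (p + p//4 - p//100 + p//400) mod 7 = (2045 + 511 - 20 + 5) mod 7 = 2541 mod 7 = 0 -> Monday (Mon=0 ... Sun=6)
Days before November (Jan-Oct): 304; November 1 index = (0 + 304) mod 7 = 3 -> Thursday
First Thursday is November 1
Thursdays: 1, 8, 15, 22, 29

5 Thursdays


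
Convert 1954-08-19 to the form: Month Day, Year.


ISO 1954-08-19 parses as year=1954, month=08, day=19
Month 8 -> August

August 19, 1954


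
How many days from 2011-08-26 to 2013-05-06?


From 2011-08-26 to 2013-05-06
2011-08-26: days before August = 31 + 28 + 31 + 30 + 31 + 30 + 31 = 212 (2011 is not a leap year); day of year = 212 + 26 = 238
2013-05-06: days before May = 31 + 28 + 31 + 30 = 120 (2013 is not a leap year); day of year = 120 + 6 = 126
Rest of 2011: 365 - 238 = 127
Full years 2012 (366): 366
Total = 127 + 366 + 126 = 619

619 days


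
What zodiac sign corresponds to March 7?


Date: March 7
Conventional tropical zodiac dates: Pisces from February 19 onward; Aries starts March 21
March 7 falls within the Pisces range

Pisces


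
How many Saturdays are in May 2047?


May 2047 has 31 days
Anchor: Jan 1, 2047. With p = 2047 - 1 = 2046: (p + p//4 - p//100 + p//400) mod 7 = (2046 + 511 - 20 + 5) mod 7 = 2542 mod 7 = 1 -> Tuesday (Mon=0 ... Sun=6)
Days before May (Jan-Apr): 120; May 1 index = (1 + 120) mod 7 = 2 -> Wednesday
First Saturday is May 4
Saturdays: 4, 11, 18, 25

4 Saturdays


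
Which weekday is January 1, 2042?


Target: January 1, 2042
Anchor: Jan 1, 2042. With p = 2042 - 1 = 2041: (p + p//4 - p//100 + p//400) mod 7 = (2041 + 510 - 20 + 5) mod 7 = 2536 mod 7 = 2 -> Wednesday (Mon=0 ... Sun=6)
Offset from anchor: 0 days
Weekday index = (2 + 0) mod 7 = 2

Wednesday


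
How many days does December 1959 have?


December 1959

31 days


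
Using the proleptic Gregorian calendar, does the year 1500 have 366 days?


Gregorian leap year rule: divisible by 4, but not by 100, unless also by 400.
1500 is divisible by 100 but not 400 -> not a leap year

No


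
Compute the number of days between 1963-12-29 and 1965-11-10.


From 1963-12-29 to 1965-11-10
1963-12-29: days before December = 31 + 28 + 31 + 30 + 31 + 30 + 31 + 31 + 30 + 31 + 30 = 334 (1963 is not a leap year); day of year = 334 + 29 = 363
1965-11-10: days before November = 31 + 28 + 31 + 30 + 31 + 30 + 31 + 31 + 30 + 31 = 304 (1965 is not a leap year); day of year = 304 + 10 = 314
Rest of 1963: 365 - 363 = 2
Full years 1964 (366): 366
Total = 2 + 366 + 314 = 682

682 days


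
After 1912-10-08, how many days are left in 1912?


Day of year: 282 of 366
Remaining = 366 - 282

84 days


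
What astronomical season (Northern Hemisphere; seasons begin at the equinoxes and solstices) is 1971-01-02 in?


Date: January 2
Astronomical Winter (approx.; exact equinox/solstice day varies by year): December 21 to March 19
January 2 falls within the Winter window

Winter


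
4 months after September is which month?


September is month 9
9 + 4 = 13; wrap: 13 - 12 = 1

January


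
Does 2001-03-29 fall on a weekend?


Anchor: Jan 1, 2001. With p = 2001 - 1 = 2000: (p + p//4 - p//100 + p//400) mod 7 = (2000 + 500 - 20 + 5) mod 7 = 2485 mod 7 = 0 -> Monday (Mon=0 ... Sun=6)
Day of year: 88; offset = 87
Weekday index = (0 + 87) mod 7 = 3 -> Thursday
Weekend days: Saturday, Sunday

No


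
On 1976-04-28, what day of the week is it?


Date: April 28, 1976
Anchor: Jan 1, 1976. With p = 1976 - 1 = 1975: (p + p//4 - p//100 + p//400) mod 7 = (1975 + 493 - 19 + 4) mod 7 = 2453 mod 7 = 3 -> Thursday (Mon=0 ... Sun=6)
Days before April (Jan-Mar): 91; offset = 91 + 28 - 1 = 118
Weekday index = (3 + 118) mod 7 = 2

Day of the week: Wednesday


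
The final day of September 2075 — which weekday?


September 2075 has 30 days
Anchor: Jan 1, 2075. With p = 2075 - 1 = 2074: (p + p//4 - p//100 + p//400) mod 7 = (2074 + 518 - 20 + 5) mod 7 = 2577 mod 7 = 1 -> Tuesday (Mon=0 ... Sun=6)
Days before September (Jan-Aug): 243; September 1 index = (1 + 243) mod 7 = 6 -> Sunday
Last day offset: 30 - 1 = 29 days
Weekday index = (6 + 29) mod 7 = 0

Monday, September 30


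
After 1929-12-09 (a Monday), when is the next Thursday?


Current: Monday
Target: Thursday
Days ahead: 3

Next Thursday: 1929-12-12


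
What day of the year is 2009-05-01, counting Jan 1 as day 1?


Date: May 1, 2009
Days in months 1 through 4: 120
Plus 1 days in May

Day of year: 121


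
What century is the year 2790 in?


Century = (year - 1) // 100 + 1
= (2790 - 1) // 100 + 1
= 2789 // 100 + 1
= 27 + 1

28th century


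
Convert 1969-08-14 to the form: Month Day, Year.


ISO 1969-08-14 parses as year=1969, month=08, day=14
Month 8 -> August

August 14, 1969


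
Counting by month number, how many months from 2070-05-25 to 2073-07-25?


From May 2070 to July 2073
3 years * 12 = 36 months, plus 2 months = 38

38 months


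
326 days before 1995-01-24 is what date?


Start: 1995-01-24, subtract 326 days
Back 24 days from January 24 reaches December 31, 1994 -> 302 left
December 1994 has 31 days -> back to November 30, 1994 -> 271 left
November 1994 has 30 days -> back to October 31, 1994 -> 241 left
October 1994 has 31 days -> back to September 30, 1994 -> 210 left
September 1994 has 30 days -> back to August 31, 1994 -> 180 left
August 1994 has 31 days -> back to July 31, 1994 -> 149 left
July 1994 has 31 days -> back to June 30, 1994 -> 118 left
June 1994 has 30 days -> back to May 31, 1994 -> 88 left
May 1994 has 31 days -> back to April 30, 1994 -> 57 left
April 1994 has 30 days -> back to March 31, 1994 -> 27 left
March 1994: 31 - 27 = 4 -> lands on March 4

Result: 1994-03-04


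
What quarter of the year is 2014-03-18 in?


Month: March (month 3)
Q1: Jan-Mar, Q2: Apr-Jun, Q3: Jul-Sep, Q4: Oct-Dec

Q1


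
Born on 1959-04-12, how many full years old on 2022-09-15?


Birth: 1959-04-12
Reference: 2022-09-15
Year difference: 2022 - 1959 = 63

63 years old


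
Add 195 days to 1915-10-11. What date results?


Start: 1915-10-11, add 195 days
October 1915 has 31 days: 31 - 11 = 20 days to October 31 -> 175 left
November 1915 has 30 days -> 145 left
December 1915 has 31 days -> 114 left
January 1916 has 31 days -> 83 left
February 1916 has 29 days -> 54 left
March 1916 has 31 days -> 23 left
April 1916: 23 <= 30 -> lands on April 23

Result: 1916-04-23


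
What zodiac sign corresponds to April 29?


Date: April 29
Conventional tropical zodiac dates: Taurus from April 20 onward; Gemini starts May 21
April 29 falls within the Taurus range

Taurus


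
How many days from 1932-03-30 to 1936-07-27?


From 1932-03-30 to 1936-07-27
1932-03-30: days before March = 31 + 29 = 60 (1932 is a leap year); day of year = 60 + 30 = 90
1936-07-27: days before July = 31 + 29 + 31 + 30 + 31 + 30 = 182 (1936 is a leap year); day of year = 182 + 27 = 209
Rest of 1932: 366 - 90 = 276
Full years 1933 (365), 1934 (365), 1935 (365): 1095
Total = 276 + 1095 + 209 = 1580

1580 days


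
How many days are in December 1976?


December 1976

31 days


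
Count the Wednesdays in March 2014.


March 2014 has 31 days
Anchor: Jan 1, 2014. With p = 2014 - 1 = 2013: (p + p//4 - p//100 + p//400) mod 7 = (2013 + 503 - 20 + 5) mod 7 = 2501 mod 7 = 2 -> Wednesday (Mon=0 ... Sun=6)
Days before March (Jan-Feb): 59; March 1 index = (2 + 59) mod 7 = 5 -> Saturday
First Wednesday is March 5
Wednesdays: 5, 12, 19, 26

4 Wednesdays


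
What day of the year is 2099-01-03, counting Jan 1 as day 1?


Date: January 3, 2099
No months before January
Plus 3 days in January

Day of year: 3


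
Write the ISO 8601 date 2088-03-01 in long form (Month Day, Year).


ISO 2088-03-01 parses as year=2088, month=03, day=01
Month 3 -> March

March 1, 2088


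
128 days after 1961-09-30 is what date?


Start: 1961-09-30, add 128 days
September 30 is the last day of September 1961 -> 128 left
October 1961 has 31 days -> 97 left
November 1961 has 30 days -> 67 left
December 1961 has 31 days -> 36 left
January 1962 has 31 days -> 5 left
February 1962: 5 <= 28 -> lands on February 5

Result: 1962-02-05


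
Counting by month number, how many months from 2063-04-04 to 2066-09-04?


From April 2063 to September 2066
3 years * 12 = 36 months, plus 5 months = 41

41 months


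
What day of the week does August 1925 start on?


Target: August 1, 1925
Anchor: Jan 1, 1925. With p = 1925 - 1 = 1924: (p + p//4 - p//100 + p//400) mod 7 = (1924 + 481 - 19 + 4) mod 7 = 2390 mod 7 = 3 -> Thursday (Mon=0 ... Sun=6)
Days before August (Jan-Jul): 212 days
Weekday index = (3 + 212) mod 7 = 5

Saturday


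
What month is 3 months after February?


February is month 2
2 + 3 = 5

May


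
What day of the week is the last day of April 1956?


April 1956 has 30 days
Anchor: Jan 1, 1956. With p = 1956 - 1 = 1955: (p + p//4 - p//100 + p//400) mod 7 = (1955 + 488 - 19 + 4) mod 7 = 2428 mod 7 = 6 -> Sunday (Mon=0 ... Sun=6)
Days before April (Jan-Mar): 91; April 1 index = (6 + 91) mod 7 = 6 -> Sunday
Last day offset: 30 - 1 = 29 days
Weekday index = (6 + 29) mod 7 = 0

Monday, April 30


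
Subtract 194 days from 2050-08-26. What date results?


Start: 2050-08-26, subtract 194 days
Back 26 days from August 26 reaches July 31, 2050 -> 168 left
July 2050 has 31 days -> back to June 30, 2050 -> 137 left
June 2050 has 30 days -> back to May 31, 2050 -> 107 left
May 2050 has 31 days -> back to April 30, 2050 -> 76 left
April 2050 has 30 days -> back to March 31, 2050 -> 46 left
March 2050 has 31 days -> back to February 28, 2050 -> 15 left
February 2050: 28 - 15 = 13 -> lands on February 13

Result: 2050-02-13


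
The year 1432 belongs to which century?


Century = (year - 1) // 100 + 1
= (1432 - 1) // 100 + 1
= 1431 // 100 + 1
= 14 + 1

15th century


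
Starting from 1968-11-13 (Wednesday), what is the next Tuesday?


Current: Wednesday
Target: Tuesday
Days ahead: 6

Next Tuesday: 1968-11-19


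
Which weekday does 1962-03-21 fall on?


Date: March 21, 1962
Anchor: Jan 1, 1962. With p = 1962 - 1 = 1961: (p + p//4 - p//100 + p//400) mod 7 = (1961 + 490 - 19 + 4) mod 7 = 2436 mod 7 = 0 -> Monday (Mon=0 ... Sun=6)
Days before March (Jan-Feb): 59; offset = 59 + 21 - 1 = 79
Weekday index = (0 + 79) mod 7 = 2

Day of the week: Wednesday


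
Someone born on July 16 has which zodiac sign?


Date: July 16
Conventional tropical zodiac dates: Cancer from June 21 onward; Leo starts July 23
July 16 falls within the Cancer range

Cancer


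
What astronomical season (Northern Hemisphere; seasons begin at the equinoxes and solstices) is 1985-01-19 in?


Date: January 19
Astronomical Winter (approx.; exact equinox/solstice day varies by year): December 21 to March 19
January 19 falls within the Winter window

Winter


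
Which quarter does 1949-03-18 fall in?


Month: March (month 3)
Q1: Jan-Mar, Q2: Apr-Jun, Q3: Jul-Sep, Q4: Oct-Dec

Q1


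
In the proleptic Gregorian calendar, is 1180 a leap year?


Gregorian leap year rule: divisible by 4, but not by 100, unless also by 400.
1180 is divisible by 4 but not 100 -> leap year

Yes


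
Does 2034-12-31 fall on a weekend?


Anchor: Jan 1, 2034. With p = 2034 - 1 = 2033: (p + p//4 - p//100 + p//400) mod 7 = (2033 + 508 - 20 + 5) mod 7 = 2526 mod 7 = 6 -> Sunday (Mon=0 ... Sun=6)
Day of year: 365; offset = 364
Weekday index = (6 + 364) mod 7 = 6 -> Sunday
Weekend days: Saturday, Sunday

Yes


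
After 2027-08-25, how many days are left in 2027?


Day of year: 237 of 365
Remaining = 365 - 237

128 days


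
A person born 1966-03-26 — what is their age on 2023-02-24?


Birth: 1966-03-26
Reference: 2023-02-24
Year difference: 2023 - 1966 = 57
Birthday not yet reached in 2023, subtract 1

56 years old


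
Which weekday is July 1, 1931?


Target: July 1, 1931
Anchor: Jan 1, 1931. With p = 1931 - 1 = 1930: (p + p//4 - p//100 + p//400) mod 7 = (1930 + 482 - 19 + 4) mod 7 = 2397 mod 7 = 3 -> Thursday (Mon=0 ... Sun=6)
Days before July (Jan-Jun): 181 days
Weekday index = (3 + 181) mod 7 = 2

Wednesday


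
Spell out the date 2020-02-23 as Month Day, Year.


ISO 2020-02-23 parses as year=2020, month=02, day=23
Month 2 -> February

February 23, 2020


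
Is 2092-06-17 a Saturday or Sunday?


Anchor: Jan 1, 2092. With p = 2092 - 1 = 2091: (p + p//4 - p//100 + p//400) mod 7 = (2091 + 522 - 20 + 5) mod 7 = 2598 mod 7 = 1 -> Tuesday (Mon=0 ... Sun=6)
Day of year: 169; offset = 168
Weekday index = (1 + 168) mod 7 = 1 -> Tuesday
Weekend days: Saturday, Sunday

No


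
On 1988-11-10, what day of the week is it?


Date: November 10, 1988
Anchor: Jan 1, 1988. With p = 1988 - 1 = 1987: (p + p//4 - p//100 + p//400) mod 7 = (1987 + 496 - 19 + 4) mod 7 = 2468 mod 7 = 4 -> Friday (Mon=0 ... Sun=6)
Days before November (Jan-Oct): 305; offset = 305 + 10 - 1 = 314
Weekday index = (4 + 314) mod 7 = 3

Day of the week: Thursday


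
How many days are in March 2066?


March 2066

31 days


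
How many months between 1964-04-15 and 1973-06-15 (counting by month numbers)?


From April 1964 to June 1973
9 years * 12 = 108 months, plus 2 months = 110

110 months


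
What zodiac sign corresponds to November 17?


Date: November 17
Conventional tropical zodiac dates: Scorpio from October 23 onward; Sagittarius starts November 22
November 17 falls within the Scorpio range

Scorpio


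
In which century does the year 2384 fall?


Century = (year - 1) // 100 + 1
= (2384 - 1) // 100 + 1
= 2383 // 100 + 1
= 23 + 1

24th century


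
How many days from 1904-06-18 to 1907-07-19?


From 1904-06-18 to 1907-07-19
1904-06-18: days before June = 31 + 29 + 31 + 30 + 31 = 152 (1904 is a leap year); day of year = 152 + 18 = 170
1907-07-19: days before July = 31 + 28 + 31 + 30 + 31 + 30 = 181 (1907 is not a leap year); day of year = 181 + 19 = 200
Rest of 1904: 366 - 170 = 196
Full years 1905 (365), 1906 (365): 730
Total = 196 + 730 + 200 = 1126

1126 days


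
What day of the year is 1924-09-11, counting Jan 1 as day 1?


Date: September 11, 1924
Days in months 1 through 8: 244
Plus 11 days in September

Day of year: 255


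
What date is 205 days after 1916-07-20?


Start: 1916-07-20, add 205 days
July 1916 has 31 days: 31 - 20 = 11 days to July 31 -> 194 left
August 1916 has 31 days -> 163 left
September 1916 has 30 days -> 133 left
October 1916 has 31 days -> 102 left
November 1916 has 30 days -> 72 left
December 1916 has 31 days -> 41 left
January 1917 has 31 days -> 10 left
February 1917: 10 <= 28 -> lands on February 10

Result: 1917-02-10


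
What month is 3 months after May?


May is month 5
5 + 3 = 8

August


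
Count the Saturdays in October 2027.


October 2027 has 31 days
Anchor: Jan 1, 2027. With p = 2027 - 1 = 2026: (p + p//4 - p//100 + p//400) mod 7 = (2026 + 506 - 20 + 5) mod 7 = 2517 mod 7 = 4 -> Friday (Mon=0 ... Sun=6)
Days before October (Jan-Sep): 273; October 1 index = (4 + 273) mod 7 = 4 -> Friday
First Saturday is October 2
Saturdays: 2, 9, 16, 23, 30

5 Saturdays


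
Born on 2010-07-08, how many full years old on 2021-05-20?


Birth: 2010-07-08
Reference: 2021-05-20
Year difference: 2021 - 2010 = 11
Birthday not yet reached in 2021, subtract 1

10 years old


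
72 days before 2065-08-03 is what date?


Start: 2065-08-03, subtract 72 days
Back 3 days from August 3 reaches July 31, 2065 -> 69 left
July 2065 has 31 days -> back to June 30, 2065 -> 38 left
June 2065 has 30 days -> back to May 31, 2065 -> 8 left
May 2065: 31 - 8 = 23 -> lands on May 23

Result: 2065-05-23


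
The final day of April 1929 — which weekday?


April 1929 has 30 days
Anchor: Jan 1, 1929. With p = 1929 - 1 = 1928: (p + p//4 - p//100 + p//400) mod 7 = (1928 + 482 - 19 + 4) mod 7 = 2395 mod 7 = 1 -> Tuesday (Mon=0 ... Sun=6)
Days before April (Jan-Mar): 90; April 1 index = (1 + 90) mod 7 = 0 -> Monday
Last day offset: 30 - 1 = 29 days
Weekday index = (0 + 29) mod 7 = 1

Tuesday, April 30


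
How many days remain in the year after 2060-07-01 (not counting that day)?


Day of year: 183 of 366
Remaining = 366 - 183

183 days


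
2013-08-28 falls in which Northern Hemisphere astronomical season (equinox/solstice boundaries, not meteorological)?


Date: August 28
Astronomical Summer (approx.; exact equinox/solstice day varies by year): June 21 to September 21
August 28 falls within the Summer window

Summer


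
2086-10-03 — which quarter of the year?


Month: October (month 10)
Q1: Jan-Mar, Q2: Apr-Jun, Q3: Jul-Sep, Q4: Oct-Dec

Q4


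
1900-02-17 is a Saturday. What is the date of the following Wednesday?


Current: Saturday
Target: Wednesday
Days ahead: 4

Next Wednesday: 1900-02-21


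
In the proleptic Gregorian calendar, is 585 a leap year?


Gregorian leap year rule: divisible by 4, but not by 100, unless also by 400.
585 is not divisible by 4 -> not a leap year

No


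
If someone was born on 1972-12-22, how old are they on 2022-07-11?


Birth: 1972-12-22
Reference: 2022-07-11
Year difference: 2022 - 1972 = 50
Birthday not yet reached in 2022, subtract 1

49 years old


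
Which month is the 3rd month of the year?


Month 3 of 12

March


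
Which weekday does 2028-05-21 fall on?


Date: May 21, 2028
Anchor: Jan 1, 2028. With p = 2028 - 1 = 2027: (p + p//4 - p//100 + p//400) mod 7 = (2027 + 506 - 20 + 5) mod 7 = 2518 mod 7 = 5 -> Saturday (Mon=0 ... Sun=6)
Days before May (Jan-Apr): 121; offset = 121 + 21 - 1 = 141
Weekday index = (5 + 141) mod 7 = 6

Day of the week: Sunday


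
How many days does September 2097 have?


September 2097

30 days


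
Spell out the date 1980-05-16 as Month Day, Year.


ISO 1980-05-16 parses as year=1980, month=05, day=16
Month 5 -> May

May 16, 1980


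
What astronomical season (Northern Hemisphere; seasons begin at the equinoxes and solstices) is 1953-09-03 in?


Date: September 3
Astronomical Summer (approx.; exact equinox/solstice day varies by year): June 21 to September 21
September 3 falls within the Summer window

Summer


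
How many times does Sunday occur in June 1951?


June 1951 has 30 days
Anchor: Jan 1, 1951. With p = 1951 - 1 = 1950: (p + p//4 - p//100 + p//400) mod 7 = (1950 + 487 - 19 + 4) mod 7 = 2422 mod 7 = 0 -> Monday (Mon=0 ... Sun=6)
Days before June (Jan-May): 151; June 1 index = (0 + 151) mod 7 = 4 -> Friday
First Sunday is June 3
Sundays: 3, 10, 17, 24

4 Sundays


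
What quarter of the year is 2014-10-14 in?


Month: October (month 10)
Q1: Jan-Mar, Q2: Apr-Jun, Q3: Jul-Sep, Q4: Oct-Dec

Q4


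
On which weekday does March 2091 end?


March 2091 has 31 days
Anchor: Jan 1, 2091. With p = 2091 - 1 = 2090: (p + p//4 - p//100 + p//400) mod 7 = (2090 + 522 - 20 + 5) mod 7 = 2597 mod 7 = 0 -> Monday (Mon=0 ... Sun=6)
Days before March (Jan-Feb): 59; March 1 index = (0 + 59) mod 7 = 3 -> Thursday
Last day offset: 31 - 1 = 30 days
Weekday index = (3 + 30) mod 7 = 5

Saturday, March 31


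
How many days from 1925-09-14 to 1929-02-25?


From 1925-09-14 to 1929-02-25
1925-09-14: days before September = 31 + 28 + 31 + 30 + 31 + 30 + 31 + 31 = 243 (1925 is not a leap year); day of year = 243 + 14 = 257
1929-02-25: days before February = 31; day of year = 31 + 25 = 56
Rest of 1925: 365 - 257 = 108
Full years 1926 (365), 1927 (365), 1928 (366): 1096
Total = 108 + 1096 + 56 = 1260

1260 days


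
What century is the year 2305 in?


Century = (year - 1) // 100 + 1
= (2305 - 1) // 100 + 1
= 2304 // 100 + 1
= 23 + 1

24th century


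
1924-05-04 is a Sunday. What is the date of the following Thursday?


Current: Sunday
Target: Thursday
Days ahead: 4

Next Thursday: 1924-05-08


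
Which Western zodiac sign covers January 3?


Date: January 3
Conventional tropical zodiac dates: Capricorn from December 22 onward; Aquarius starts January 20
January 3 falls within the Capricorn range

Capricorn


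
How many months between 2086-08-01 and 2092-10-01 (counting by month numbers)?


From August 2086 to October 2092
6 years * 12 = 72 months, plus 2 months = 74

74 months


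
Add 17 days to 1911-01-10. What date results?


Start: 1911-01-10, add 17 days
January 1911 has 31 days; 10 + 17 = 27 stays within January

Result: 1911-01-27


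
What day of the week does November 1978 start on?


Target: November 1, 1978
Anchor: Jan 1, 1978. With p = 1978 - 1 = 1977: (p + p//4 - p//100 + p//400) mod 7 = (1977 + 494 - 19 + 4) mod 7 = 2456 mod 7 = 6 -> Sunday (Mon=0 ... Sun=6)
Days before November (Jan-Oct): 304 days
Weekday index = (6 + 304) mod 7 = 2

Wednesday


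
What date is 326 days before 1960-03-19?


Start: 1960-03-19, subtract 326 days
Back 19 days from March 19 reaches February 29, 1960 -> 307 left
February 1960 has 29 days -> back to January 31, 1960 -> 278 left
January 1960 has 31 days -> back to December 31, 1959 -> 247 left
December 1959 has 31 days -> back to November 30, 1959 -> 216 left
November 1959 has 30 days -> back to October 31, 1959 -> 186 left
October 1959 has 31 days -> back to September 30, 1959 -> 155 left
September 1959 has 30 days -> back to August 31, 1959 -> 125 left
August 1959 has 31 days -> back to July 31, 1959 -> 94 left
July 1959 has 31 days -> back to June 30, 1959 -> 63 left
June 1959 has 30 days -> back to May 31, 1959 -> 33 left
May 1959 has 31 days -> back to April 30, 1959 -> 2 left
April 1959: 30 - 2 = 28 -> lands on April 28

Result: 1959-04-28


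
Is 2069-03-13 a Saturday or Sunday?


Anchor: Jan 1, 2069. With p = 2069 - 1 = 2068: (p + p//4 - p//100 + p//400) mod 7 = (2068 + 517 - 20 + 5) mod 7 = 2570 mod 7 = 1 -> Tuesday (Mon=0 ... Sun=6)
Day of year: 72; offset = 71
Weekday index = (1 + 71) mod 7 = 2 -> Wednesday
Weekend days: Saturday, Sunday

No


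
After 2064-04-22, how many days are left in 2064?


Day of year: 113 of 366
Remaining = 366 - 113

253 days


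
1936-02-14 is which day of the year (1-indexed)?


Date: February 14, 1936
Days in months 1 through 1: 31
Plus 14 days in February

Day of year: 45


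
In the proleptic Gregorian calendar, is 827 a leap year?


Gregorian leap year rule: divisible by 4, but not by 100, unless also by 400.
827 is not divisible by 4 -> not a leap year

No


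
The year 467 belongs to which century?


Century = (year - 1) // 100 + 1
= (467 - 1) // 100 + 1
= 466 // 100 + 1
= 4 + 1

5th century


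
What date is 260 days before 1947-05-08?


Start: 1947-05-08, subtract 260 days
Back 8 days from May 8 reaches April 30, 1947 -> 252 left
April 1947 has 30 days -> back to March 31, 1947 -> 222 left
March 1947 has 31 days -> back to February 28, 1947 -> 191 left
February 1947 has 28 days -> back to January 31, 1947 -> 163 left
January 1947 has 31 days -> back to December 31, 1946 -> 132 left
December 1946 has 31 days -> back to November 30, 1946 -> 101 left
November 1946 has 30 days -> back to October 31, 1946 -> 71 left
October 1946 has 31 days -> back to September 30, 1946 -> 40 left
September 1946 has 30 days -> back to August 31, 1946 -> 10 left
August 1946: 31 - 10 = 21 -> lands on August 21

Result: 1946-08-21


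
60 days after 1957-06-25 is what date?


Start: 1957-06-25, add 60 days
June 1957 has 30 days: 30 - 25 = 5 days to June 30 -> 55 left
July 1957 has 31 days -> 24 left
August 1957: 24 <= 31 -> lands on August 24

Result: 1957-08-24


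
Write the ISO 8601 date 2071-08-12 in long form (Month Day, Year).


ISO 2071-08-12 parses as year=2071, month=08, day=12
Month 8 -> August

August 12, 2071


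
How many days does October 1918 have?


October 1918

31 days


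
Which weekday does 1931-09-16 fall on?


Date: September 16, 1931
Anchor: Jan 1, 1931. With p = 1931 - 1 = 1930: (p + p//4 - p//100 + p//400) mod 7 = (1930 + 482 - 19 + 4) mod 7 = 2397 mod 7 = 3 -> Thursday (Mon=0 ... Sun=6)
Days before September (Jan-Aug): 243; offset = 243 + 16 - 1 = 258
Weekday index = (3 + 258) mod 7 = 2

Day of the week: Wednesday


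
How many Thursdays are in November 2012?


November 2012 has 30 days
Anchor: Jan 1, 2012. With p = 2012 - 1 = 2011: (p + p//4 - p//100 + p//400) mod 7 = (2011 + 502 - 20 + 5) mod 7 = 2498 mod 7 = 6 -> Sunday (Mon=0 ... Sun=6)
Days before November (Jan-Oct): 305; November 1 index = (6 + 305) mod 7 = 3 -> Thursday
First Thursday is November 1
Thursdays: 1, 8, 15, 22, 29

5 Thursdays


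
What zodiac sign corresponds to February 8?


Date: February 8
Conventional tropical zodiac dates: Aquarius from January 20 onward; Pisces starts February 19
February 8 falls within the Aquarius range

Aquarius


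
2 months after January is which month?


January is month 1
1 + 2 = 3

March


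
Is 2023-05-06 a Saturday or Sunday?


Anchor: Jan 1, 2023. With p = 2023 - 1 = 2022: (p + p//4 - p//100 + p//400) mod 7 = (2022 + 505 - 20 + 5) mod 7 = 2512 mod 7 = 6 -> Sunday (Mon=0 ... Sun=6)
Day of year: 126; offset = 125
Weekday index = (6 + 125) mod 7 = 5 -> Saturday
Weekend days: Saturday, Sunday

Yes


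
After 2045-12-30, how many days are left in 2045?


Day of year: 364 of 365
Remaining = 365 - 364

1 day


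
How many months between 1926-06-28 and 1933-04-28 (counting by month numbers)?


From June 1926 to April 1933
7 years * 12 = 84 months, minus 2 months = 82

82 months


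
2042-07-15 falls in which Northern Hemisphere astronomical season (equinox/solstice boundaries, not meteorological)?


Date: July 15
Astronomical Summer (approx.; exact equinox/solstice day varies by year): June 21 to September 21
July 15 falls within the Summer window

Summer


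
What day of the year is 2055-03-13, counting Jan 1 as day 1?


Date: March 13, 2055
Days in months 1 through 2: 59
Plus 13 days in March

Day of year: 72


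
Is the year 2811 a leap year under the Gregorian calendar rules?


Gregorian leap year rule: divisible by 4, but not by 100, unless also by 400.
2811 is not divisible by 4 -> not a leap year

No


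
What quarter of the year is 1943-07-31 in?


Month: July (month 7)
Q1: Jan-Mar, Q2: Apr-Jun, Q3: Jul-Sep, Q4: Oct-Dec

Q3


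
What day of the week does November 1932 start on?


Target: November 1, 1932
Anchor: Jan 1, 1932. With p = 1932 - 1 = 1931: (p + p//4 - p//100 + p//400) mod 7 = (1931 + 482 - 19 + 4) mod 7 = 2398 mod 7 = 4 -> Friday (Mon=0 ... Sun=6)
Days before November (Jan-Oct): 305 days
Weekday index = (4 + 305) mod 7 = 1

Tuesday


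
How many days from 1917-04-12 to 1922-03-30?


From 1917-04-12 to 1922-03-30
1917-04-12: days before April = 31 + 28 + 31 = 90 (1917 is not a leap year); day of year = 90 + 12 = 102
1922-03-30: days before March = 31 + 28 = 59 (1922 is not a leap year); day of year = 59 + 30 = 89
Rest of 1917: 365 - 102 = 263
Full years 1918 (365), 1919 (365), 1920 (366), 1921 (365): 1461
Total = 263 + 1461 + 89 = 1813

1813 days


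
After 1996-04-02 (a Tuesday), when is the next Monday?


Current: Tuesday
Target: Monday
Days ahead: 6

Next Monday: 1996-04-08


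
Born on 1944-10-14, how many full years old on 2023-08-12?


Birth: 1944-10-14
Reference: 2023-08-12
Year difference: 2023 - 1944 = 79
Birthday not yet reached in 2023, subtract 1

78 years old


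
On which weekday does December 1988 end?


December 1988 has 31 days
Anchor: Jan 1, 1988. With p = 1988 - 1 = 1987: (p + p//4 - p//100 + p//400) mod 7 = (1987 + 496 - 19 + 4) mod 7 = 2468 mod 7 = 4 -> Friday (Mon=0 ... Sun=6)
Days before December (Jan-Nov): 335; December 1 index = (4 + 335) mod 7 = 3 -> Thursday
Last day offset: 31 - 1 = 30 days
Weekday index = (3 + 30) mod 7 = 5

Saturday, December 31


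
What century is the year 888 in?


Century = (year - 1) // 100 + 1
= (888 - 1) // 100 + 1
= 887 // 100 + 1
= 8 + 1

9th century


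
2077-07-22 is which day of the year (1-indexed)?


Date: July 22, 2077
Days in months 1 through 6: 181
Plus 22 days in July

Day of year: 203


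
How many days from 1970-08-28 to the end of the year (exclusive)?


Day of year: 240 of 365
Remaining = 365 - 240

125 days


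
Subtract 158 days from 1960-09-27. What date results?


Start: 1960-09-27, subtract 158 days
Back 27 days from September 27 reaches August 31, 1960 -> 131 left
August 1960 has 31 days -> back to July 31, 1960 -> 100 left
July 1960 has 31 days -> back to June 30, 1960 -> 69 left
June 1960 has 30 days -> back to May 31, 1960 -> 39 left
May 1960 has 31 days -> back to April 30, 1960 -> 8 left
April 1960: 30 - 8 = 22 -> lands on April 22

Result: 1960-04-22


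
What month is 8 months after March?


March is month 3
3 + 8 = 11

November


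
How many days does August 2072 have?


August 2072

31 days


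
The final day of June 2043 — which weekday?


June 2043 has 30 days
Anchor: Jan 1, 2043. With p = 2043 - 1 = 2042: (p + p//4 - p//100 + p//400) mod 7 = (2042 + 510 - 20 + 5) mod 7 = 2537 mod 7 = 3 -> Thursday (Mon=0 ... Sun=6)
Days before June (Jan-May): 151; June 1 index = (3 + 151) mod 7 = 0 -> Monday
Last day offset: 30 - 1 = 29 days
Weekday index = (0 + 29) mod 7 = 1

Tuesday, June 30


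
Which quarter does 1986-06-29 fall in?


Month: June (month 6)
Q1: Jan-Mar, Q2: Apr-Jun, Q3: Jul-Sep, Q4: Oct-Dec

Q2


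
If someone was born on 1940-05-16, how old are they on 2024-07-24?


Birth: 1940-05-16
Reference: 2024-07-24
Year difference: 2024 - 1940 = 84

84 years old
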